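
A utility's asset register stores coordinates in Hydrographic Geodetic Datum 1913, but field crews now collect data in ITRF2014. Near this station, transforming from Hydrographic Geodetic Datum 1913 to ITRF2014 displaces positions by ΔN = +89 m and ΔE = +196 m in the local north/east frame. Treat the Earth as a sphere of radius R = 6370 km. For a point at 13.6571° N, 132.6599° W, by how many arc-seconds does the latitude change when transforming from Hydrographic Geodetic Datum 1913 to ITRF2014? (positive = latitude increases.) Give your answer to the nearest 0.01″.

Δφ = 2.88″

On a sphere of radius R, 1 rad of latitude = R, so Δφ = ΔN / R = 89.0 / 6370000 = 1.3972e-05 rad = 2.882″.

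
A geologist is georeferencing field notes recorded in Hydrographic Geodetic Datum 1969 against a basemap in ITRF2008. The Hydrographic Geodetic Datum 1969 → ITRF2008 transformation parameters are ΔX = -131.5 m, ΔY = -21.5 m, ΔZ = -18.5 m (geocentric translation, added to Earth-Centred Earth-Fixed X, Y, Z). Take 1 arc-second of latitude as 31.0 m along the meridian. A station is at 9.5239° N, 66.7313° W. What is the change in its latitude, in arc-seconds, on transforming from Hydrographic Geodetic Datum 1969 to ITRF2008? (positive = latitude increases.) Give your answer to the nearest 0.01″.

Δφ = -0.42″

sin φ = 0.165459, cos φ = 0.986217, sin λ = -0.918662, cos λ = 0.395044.
North component: ΔN = −sin φ cos λ·ΔX − sin φ sin λ·ΔY + cos φ·ΔZ = −(0.165459)(0.395044)(-131.5) − (0.165459)(-0.918662)(-21.5) + (0.986217)(-18.5) = -12.92 m.
1° of latitude spans 3600 × 31.00 = 111600 m, so Δφ = -12.92 / 111600 × 3600 = -0.417″.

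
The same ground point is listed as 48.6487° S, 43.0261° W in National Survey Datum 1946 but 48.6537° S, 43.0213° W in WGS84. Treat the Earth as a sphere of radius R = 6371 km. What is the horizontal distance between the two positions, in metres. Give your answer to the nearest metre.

658 m

Δφ = -48.6537° − -48.6487° = -0.0050°; Δλ = -43.0213° − -43.0261° = +0.0048°.
1° along a meridian = πR/180 = 111195 m.
ΔN = Δφ × 111195 = -556.0 m; ΔE = Δλ × 111195 × cos(-48.6487°) = +0.0048 × 111195 × 0.660674 = 352.6 m.
Distance = √(ΔE² + ΔN²) = √(352.6² + (-556.0)²) = 658.4 m.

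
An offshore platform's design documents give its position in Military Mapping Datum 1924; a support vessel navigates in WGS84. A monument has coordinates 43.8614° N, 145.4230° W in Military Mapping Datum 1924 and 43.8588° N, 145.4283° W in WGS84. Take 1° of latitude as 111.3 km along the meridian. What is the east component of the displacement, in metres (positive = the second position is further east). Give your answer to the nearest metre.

Δφ = 43.8588° − 43.8614° = -0.0026°; Δλ = -145.4283° − -145.4230° = -0.0053°.
ΔN = Δφ × 111300 = -289.4 m; ΔE = Δλ × 111300 × cos(43.8614°) = -0.0053 × 111300 × 0.721018 = -425.3 m.

ΔE = -425 m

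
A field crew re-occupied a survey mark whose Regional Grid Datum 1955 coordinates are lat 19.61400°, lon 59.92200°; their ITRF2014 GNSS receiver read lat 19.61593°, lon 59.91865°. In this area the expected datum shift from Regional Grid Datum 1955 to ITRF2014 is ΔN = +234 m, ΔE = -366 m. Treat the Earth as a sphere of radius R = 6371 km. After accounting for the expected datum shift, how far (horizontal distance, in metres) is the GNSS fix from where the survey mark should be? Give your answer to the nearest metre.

25 m

Observed coordinate differences: Δφ = +0.00193°, Δλ = -0.00335°.
Converting to metres (1° lat = 111195 m, cos φ = 0.941975): observed ΔN = 214.6 m, observed ΔE = -350.9 m.
Subtracting the expected shift leaves a residual of 214.6 − (234) = -19.4 m north and -350.9 − (-366) = 15.1 m east.
Residual distance = √((-19.4)² + 15.1²) = 24.6 m.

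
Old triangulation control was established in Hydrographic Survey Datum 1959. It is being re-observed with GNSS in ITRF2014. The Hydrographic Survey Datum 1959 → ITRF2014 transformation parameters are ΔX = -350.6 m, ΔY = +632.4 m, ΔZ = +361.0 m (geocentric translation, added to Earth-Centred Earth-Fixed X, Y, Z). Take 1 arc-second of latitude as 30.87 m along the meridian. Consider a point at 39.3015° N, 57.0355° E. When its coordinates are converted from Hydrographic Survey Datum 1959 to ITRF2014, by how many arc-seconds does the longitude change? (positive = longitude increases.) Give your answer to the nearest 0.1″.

sin φ = 0.633401, cos φ = 0.773824, sin λ = 0.839008, cos λ = 0.544119.
East component: ΔE = −sin λ·ΔX + cos λ·ΔY = −(0.839008)(-350.6) + (0.544119)(632.4) = 638.26 m.
1° of latitude spans 3600 × 30.87 = 111132 m; at latitude φ, 1° of longitude spans that × cos φ = 85996.6 m, so Δλ = 638.26 / 85996.6 × 3600 = 26.719″.

Δλ = 26.7″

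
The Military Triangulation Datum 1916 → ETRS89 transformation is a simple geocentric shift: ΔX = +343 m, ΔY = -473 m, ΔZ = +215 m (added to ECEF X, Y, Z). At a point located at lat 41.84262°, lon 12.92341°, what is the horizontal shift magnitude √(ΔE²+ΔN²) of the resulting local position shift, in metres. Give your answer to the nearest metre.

At φ = 41.84262°, λ = 12.92341°: sin φ = 0.667087, cos φ = 0.744980, sin λ = 0.223648, cos λ = 0.974670.
ΔE = −sin λ·ΔX + cos λ·ΔY = −(0.223648)·(343) + (0.974670)·(-473) = -537.73 m.
ΔN = −sin φ cos λ·ΔX − sin φ sin λ·ΔY + cos φ·ΔZ = −(0.667087)(0.974670)(343) − (0.667087)(0.223648)(-473) + (0.744980)(215) = 7.72 m.
Horizontal magnitude = √(ΔE² + ΔN²) = √((-537.73)² + 7.72²) = 537.79 m.

538 m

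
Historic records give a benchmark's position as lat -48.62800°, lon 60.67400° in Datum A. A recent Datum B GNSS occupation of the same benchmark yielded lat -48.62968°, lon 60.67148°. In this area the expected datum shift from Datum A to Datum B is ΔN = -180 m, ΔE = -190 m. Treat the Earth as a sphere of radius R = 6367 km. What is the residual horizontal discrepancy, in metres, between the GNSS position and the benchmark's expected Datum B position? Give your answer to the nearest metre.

8 m

Observed coordinate differences: Δφ = -0.00168°, Δλ = -0.00252°.
Converting to metres (1° lat = 111125 m, cos φ = 0.660945): observed ΔN = -186.7 m, observed ΔE = -185.1 m.
Subtracting the expected shift leaves a residual of -186.7 − (-180) = -6.7 m north and -185.1 − (-190) = 4.9 m east.
Residual distance = √((-6.7)² + 4.9²) = 8.3 m.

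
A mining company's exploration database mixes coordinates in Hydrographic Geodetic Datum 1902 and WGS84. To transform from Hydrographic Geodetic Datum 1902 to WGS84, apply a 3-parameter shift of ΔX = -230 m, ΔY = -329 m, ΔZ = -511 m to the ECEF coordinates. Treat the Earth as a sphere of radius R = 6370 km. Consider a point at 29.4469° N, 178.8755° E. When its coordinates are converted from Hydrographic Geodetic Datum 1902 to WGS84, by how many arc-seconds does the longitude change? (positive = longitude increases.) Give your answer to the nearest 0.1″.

Δλ = 12.4″

sin φ = 0.491617, cos φ = 0.870812, sin λ = 0.019625, cos λ = -0.999807.
East component: ΔE = −sin λ·ΔX + cos λ·ΔY = −(0.019625)(-230) + (-0.999807)(-329) = 333.45 m.
1° of latitude spans πR/180 = 111177 m; at latitude φ, 1° of longitude spans that × cos φ = 96814.6 m, so Δλ = 333.45 / 96814.6 × 3600 = 12.399″.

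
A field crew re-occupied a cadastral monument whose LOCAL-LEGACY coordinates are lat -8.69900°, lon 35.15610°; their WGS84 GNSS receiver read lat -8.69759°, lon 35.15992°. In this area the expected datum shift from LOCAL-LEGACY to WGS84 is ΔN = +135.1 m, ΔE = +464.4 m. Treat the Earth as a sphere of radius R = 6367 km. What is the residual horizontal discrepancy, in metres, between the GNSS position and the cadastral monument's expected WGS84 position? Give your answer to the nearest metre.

Observed coordinate differences: Δφ = +0.00141°, Δλ = +0.00382°.
Converting to metres (1° lat = 111125 m, cos φ = 0.988497): observed ΔN = 156.7 m, observed ΔE = 419.6 m.
Subtracting the expected shift leaves a residual of 156.7 − (135.1) = 21.6 m north and 419.6 − (464.4) = -44.8 m east.
Residual distance = √(21.6² + (-44.8)²) = 49.7 m.

50 m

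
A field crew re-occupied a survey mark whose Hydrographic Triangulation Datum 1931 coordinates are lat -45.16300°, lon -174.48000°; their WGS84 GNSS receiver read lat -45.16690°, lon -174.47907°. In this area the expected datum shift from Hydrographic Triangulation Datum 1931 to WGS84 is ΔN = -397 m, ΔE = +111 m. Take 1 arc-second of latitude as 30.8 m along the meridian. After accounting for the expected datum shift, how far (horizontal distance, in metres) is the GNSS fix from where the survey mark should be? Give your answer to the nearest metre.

52 m

Observed coordinate differences: Δφ = -0.00390°, Δλ = +0.00093°.
Converting to metres (1° lat = 110880 m, cos φ = 0.705092): observed ΔN = -432.4 m, observed ΔE = 72.7 m.
Subtracting the expected shift leaves a residual of -432.4 − (-397) = -35.4 m north and 72.7 − (111) = -38.3 m east.
Residual distance = √((-35.4)² + (-38.3)²) = 52.2 m.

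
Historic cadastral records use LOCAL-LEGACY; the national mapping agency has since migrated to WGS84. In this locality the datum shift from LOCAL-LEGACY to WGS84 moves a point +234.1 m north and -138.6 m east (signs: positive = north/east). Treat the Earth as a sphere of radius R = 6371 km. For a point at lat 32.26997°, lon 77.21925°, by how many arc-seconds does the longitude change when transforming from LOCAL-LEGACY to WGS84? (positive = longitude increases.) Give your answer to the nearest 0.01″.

Δλ = -5.31″

At latitude 32.26997°, cos φ = 0.845542.
One radian of longitude at latitude φ spans R cos φ, so Δλ = ΔE / (R cos φ) = -138.6 / (6371000 × 0.845542) = -2.5729e-05 rad = -5.307″.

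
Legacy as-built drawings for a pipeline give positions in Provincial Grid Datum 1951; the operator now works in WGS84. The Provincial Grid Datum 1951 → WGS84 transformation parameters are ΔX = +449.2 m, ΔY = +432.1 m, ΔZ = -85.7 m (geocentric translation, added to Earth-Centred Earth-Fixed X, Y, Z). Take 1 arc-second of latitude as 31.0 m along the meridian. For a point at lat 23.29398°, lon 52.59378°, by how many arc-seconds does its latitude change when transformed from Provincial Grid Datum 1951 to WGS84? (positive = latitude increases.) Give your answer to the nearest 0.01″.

Δφ = -10.40″

sin φ = 0.395449, cos φ = 0.918488, sin λ = 0.794349, cos λ = 0.607462.
North component: ΔN = −sin φ cos λ·ΔX − sin φ sin λ·ΔY + cos φ·ΔZ = −(0.395449)(0.607462)(449.2) − (0.395449)(0.794349)(432.1) + (0.918488)(-85.7) = -322.35 m.
1° of latitude spans 3600 × 31.00 = 111600 m, so Δφ = -322.35 / 111600 × 3600 = -10.399″.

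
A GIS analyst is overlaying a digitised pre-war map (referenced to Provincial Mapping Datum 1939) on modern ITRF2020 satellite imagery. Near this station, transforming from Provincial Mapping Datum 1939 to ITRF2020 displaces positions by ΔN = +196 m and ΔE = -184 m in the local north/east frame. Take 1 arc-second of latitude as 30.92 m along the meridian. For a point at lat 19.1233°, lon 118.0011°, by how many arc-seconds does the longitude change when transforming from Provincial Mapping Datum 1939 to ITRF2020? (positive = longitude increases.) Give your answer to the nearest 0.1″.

At latitude 19.1233°, cos φ = 0.944816.
1″ of longitude at this latitude = 30.92 × cos φ = 29.2137 m, so Δλ = -184.0 / 29.2137 = -6.298″.

Δλ = -6.3″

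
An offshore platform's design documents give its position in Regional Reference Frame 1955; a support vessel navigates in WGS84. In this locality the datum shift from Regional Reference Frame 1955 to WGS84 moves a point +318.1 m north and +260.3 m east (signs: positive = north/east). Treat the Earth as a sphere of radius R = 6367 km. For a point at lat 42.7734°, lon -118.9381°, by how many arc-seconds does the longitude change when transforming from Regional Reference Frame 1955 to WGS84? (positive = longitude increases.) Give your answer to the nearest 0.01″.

At latitude 42.7734°, cos φ = 0.734045.
One radian of longitude at latitude φ spans R cos φ, so Δλ = ΔE / (R cos φ) = 260.3 / (6367000 × 0.734045) = 5.5695e-05 rad = 11.488″.

Δλ = 11.49″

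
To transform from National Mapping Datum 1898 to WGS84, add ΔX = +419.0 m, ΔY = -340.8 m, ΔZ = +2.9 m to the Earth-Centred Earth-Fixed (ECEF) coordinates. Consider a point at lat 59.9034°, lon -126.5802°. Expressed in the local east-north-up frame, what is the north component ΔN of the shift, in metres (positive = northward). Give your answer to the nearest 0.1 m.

At φ = 59.9034°, λ = -126.5802°: sin φ = 0.865181, cos φ = 0.501459, sin λ = -0.803023, cos λ = -0.595947.
ΔN = −sin φ cos λ·ΔX − sin φ sin λ·ΔY + cos φ·ΔZ = −(0.865181)(-0.595947)(419.0) − (0.865181)(-0.803023)(-340.8) + (0.501459)(2.9) = -19.28 m.

ΔN = -19.3 m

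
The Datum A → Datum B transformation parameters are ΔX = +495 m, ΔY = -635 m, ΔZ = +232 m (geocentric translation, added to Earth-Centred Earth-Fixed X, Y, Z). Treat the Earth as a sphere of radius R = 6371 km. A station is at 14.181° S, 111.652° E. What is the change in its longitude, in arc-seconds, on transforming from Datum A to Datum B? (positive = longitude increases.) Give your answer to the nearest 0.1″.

sin φ = -0.244986, cos φ = 0.969527, sin λ = 0.929442, cos λ = -0.368968.
East component: ΔE = −sin λ·ΔX + cos λ·ΔY = −(0.929442)(495) + (-0.368968)(-635) = -225.78 m.
1° of latitude spans πR/180 = 111195 m; at latitude φ, 1° of longitude spans that × cos φ = 107806.4 m, so Δλ = -225.78 / 107806.4 × 3600 = -7.539″.

Δλ = -7.5″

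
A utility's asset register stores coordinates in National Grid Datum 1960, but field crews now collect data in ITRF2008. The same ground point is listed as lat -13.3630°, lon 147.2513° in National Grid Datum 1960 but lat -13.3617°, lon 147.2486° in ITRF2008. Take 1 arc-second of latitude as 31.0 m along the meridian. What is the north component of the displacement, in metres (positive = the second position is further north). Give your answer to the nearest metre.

ΔN = 145 m

Δφ = -13.3617° − -13.3630° = +0.0013°; Δλ = 147.2486° − 147.2513° = -0.0027°.
1° of latitude = 3600 × 31.00 = 111600 m.
ΔN = Δφ × 111600 = 145.1 m; ΔE = Δλ × 111600 × cos(-13.3630°) = -0.0027 × 111600 × 0.972925 = -293.2 m.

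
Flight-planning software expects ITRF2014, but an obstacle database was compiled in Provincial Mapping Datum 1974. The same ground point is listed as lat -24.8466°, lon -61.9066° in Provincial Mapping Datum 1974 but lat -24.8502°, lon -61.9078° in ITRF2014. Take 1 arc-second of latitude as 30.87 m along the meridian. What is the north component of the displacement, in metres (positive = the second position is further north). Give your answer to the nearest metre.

Δφ = -24.8502° − -24.8466° = -0.0036°; Δλ = -61.9078° − -61.9066° = -0.0012°.
1° of latitude = 3600 × 30.87 = 111132 m.
ΔN = Δφ × 111132 = -400.1 m; ΔE = Δλ × 111132 × cos(-24.8466°) = -0.0012 × 111132 × 0.907436 = -121.0 m.

ΔN = -400 m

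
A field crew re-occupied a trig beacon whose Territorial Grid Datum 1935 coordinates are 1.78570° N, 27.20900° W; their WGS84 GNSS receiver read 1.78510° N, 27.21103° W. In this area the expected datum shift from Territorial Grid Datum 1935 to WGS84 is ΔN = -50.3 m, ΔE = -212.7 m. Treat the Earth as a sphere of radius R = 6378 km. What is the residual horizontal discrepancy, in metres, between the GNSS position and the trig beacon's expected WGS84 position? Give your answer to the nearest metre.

Observed coordinate differences: Δφ = -0.00060°, Δλ = -0.00203°.
Converting to metres (1° lat = 111317 m, cos φ = 0.999514): observed ΔN = -66.8 m, observed ΔE = -225.9 m.
Subtracting the expected shift leaves a residual of -66.8 − (-50.3) = -16.5 m north and -225.9 − (-212.7) = -13.2 m east.
Residual distance = √((-16.5)² + (-13.2)²) = 21.1 m.

21 m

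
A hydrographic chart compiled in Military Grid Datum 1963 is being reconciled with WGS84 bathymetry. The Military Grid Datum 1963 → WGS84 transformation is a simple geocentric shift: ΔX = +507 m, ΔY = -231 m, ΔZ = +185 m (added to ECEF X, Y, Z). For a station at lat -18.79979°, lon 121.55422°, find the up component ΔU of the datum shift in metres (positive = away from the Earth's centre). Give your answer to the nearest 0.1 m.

The local up (radial) axis is (cos φ cos λ, cos φ sin λ, sin φ), giving ΔU = -251.161 − 186.344 − 59.619 = -497.12 m.

ΔU = -497.1 m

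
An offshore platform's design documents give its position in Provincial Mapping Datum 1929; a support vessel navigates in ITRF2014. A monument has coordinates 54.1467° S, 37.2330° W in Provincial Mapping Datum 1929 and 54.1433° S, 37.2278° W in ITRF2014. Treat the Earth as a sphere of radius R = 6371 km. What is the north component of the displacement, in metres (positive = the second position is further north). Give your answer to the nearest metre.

ΔN = 378 m

Δφ = -54.1433° − -54.1467° = +0.0034°; Δλ = -37.2278° − -37.2330° = +0.0052°.
1° along a meridian = πR/180 = 111195 m.
ΔN = Δφ × 111195 = 378.1 m; ΔE = Δλ × 111195 × cos(-54.1467°) = +0.0052 × 111195 × 0.585712 = 338.7 m.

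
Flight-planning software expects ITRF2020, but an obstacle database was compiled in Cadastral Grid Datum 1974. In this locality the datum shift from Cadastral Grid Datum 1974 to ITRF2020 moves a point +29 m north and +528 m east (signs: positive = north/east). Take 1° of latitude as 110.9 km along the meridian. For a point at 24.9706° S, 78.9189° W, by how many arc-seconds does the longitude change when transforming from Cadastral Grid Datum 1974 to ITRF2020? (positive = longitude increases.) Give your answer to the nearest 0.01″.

Δλ = 18.91″

At latitude -24.9706°, cos φ = 0.906525.
1° of longitude at this latitude = 110.9 × cos φ = 100.53 km, so Δλ = 528.0 / 100533.6 = 0.0052520° = 18.907″.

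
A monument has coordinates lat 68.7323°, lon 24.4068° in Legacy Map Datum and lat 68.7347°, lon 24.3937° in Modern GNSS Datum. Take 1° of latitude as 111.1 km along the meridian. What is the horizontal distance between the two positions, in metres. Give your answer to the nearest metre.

Δφ = 68.7347° − 68.7323° = +0.0024°; Δλ = 24.3937° − 24.4068° = -0.0131°.
ΔN = Δφ × 111100 = 266.6 m; ΔE = Δλ × 111100 × cos(68.7323°) = -0.0131 × 111100 × 0.362726 = -527.9 m.
Distance = √(ΔE² + ΔN²) = √((-527.9)² + 266.6²) = 591.4 m.

591 m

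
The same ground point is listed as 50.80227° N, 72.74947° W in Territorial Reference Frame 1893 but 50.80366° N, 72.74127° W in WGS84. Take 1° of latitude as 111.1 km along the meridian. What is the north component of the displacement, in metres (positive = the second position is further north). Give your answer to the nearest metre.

ΔN = 154 m

Δφ = 50.80366° − 50.80227° = +0.00139°; Δλ = -72.74127° − -72.74947° = +0.00820°.
ΔN = Δφ × 111100 = 154.4 m; ΔE = Δλ × 111100 × cos(50.80227°) = +0.00820 × 111100 × 0.631999 = 575.8 m.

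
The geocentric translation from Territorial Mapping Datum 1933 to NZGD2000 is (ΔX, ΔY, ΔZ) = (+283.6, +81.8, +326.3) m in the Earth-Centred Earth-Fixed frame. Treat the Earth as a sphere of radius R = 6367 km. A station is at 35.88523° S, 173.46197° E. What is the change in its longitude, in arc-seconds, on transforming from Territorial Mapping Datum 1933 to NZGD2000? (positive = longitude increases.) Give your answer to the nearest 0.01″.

Δλ = -4.54″

sin φ = -0.586164, cos φ = 0.810193, sin λ = 0.113863, cos λ = -0.993496.
East component: ΔE = −sin λ·ΔX + cos λ·ΔY = −(0.113863)(283.6) + (-0.993496)(81.8) = -113.56 m.
1° of latitude spans πR/180 = 111125 m; at latitude φ, 1° of longitude spans that × cos φ = 90032.8 m, so Δλ = -113.56 / 90032.8 × 3600 = -4.541″.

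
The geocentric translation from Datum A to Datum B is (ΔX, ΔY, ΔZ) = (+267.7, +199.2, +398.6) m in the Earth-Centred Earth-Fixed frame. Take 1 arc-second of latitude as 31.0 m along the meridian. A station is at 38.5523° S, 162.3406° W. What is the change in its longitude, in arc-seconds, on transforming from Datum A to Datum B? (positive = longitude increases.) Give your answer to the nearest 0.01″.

sin φ = -0.623229, cos φ = 0.782040, sin λ = -0.303358, cos λ = -0.952877.
East component: ΔE = −sin λ·ΔX + cos λ·ΔY = −(-0.303358)(267.7) + (-0.952877)(199.2) = -108.60 m.
1° of latitude spans 3600 × 31.00 = 111600 m; at latitude φ, 1° of longitude spans that × cos φ = 87275.6 m, so Δλ = -108.60 / 87275.6 × 3600 = -4.480″.

Δλ = -4.48″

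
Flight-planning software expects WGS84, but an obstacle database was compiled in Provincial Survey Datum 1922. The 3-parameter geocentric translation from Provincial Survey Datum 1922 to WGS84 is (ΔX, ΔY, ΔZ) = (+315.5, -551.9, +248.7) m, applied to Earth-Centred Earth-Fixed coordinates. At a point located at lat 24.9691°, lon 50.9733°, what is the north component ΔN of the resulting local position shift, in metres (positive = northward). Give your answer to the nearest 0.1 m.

ΔN = 322.6 m

At φ = 24.9691°, λ = 50.9733°: sin φ = 0.422129, cos φ = 0.906536, sin λ = 0.776853, cos λ = 0.629682.
ΔN = −sin φ cos λ·ΔX − sin φ sin λ·ΔY + cos φ·ΔZ = −(0.422129)(0.629682)(315.5) − (0.422129)(0.776853)(-551.9) + (0.906536)(248.7) = 322.58 m.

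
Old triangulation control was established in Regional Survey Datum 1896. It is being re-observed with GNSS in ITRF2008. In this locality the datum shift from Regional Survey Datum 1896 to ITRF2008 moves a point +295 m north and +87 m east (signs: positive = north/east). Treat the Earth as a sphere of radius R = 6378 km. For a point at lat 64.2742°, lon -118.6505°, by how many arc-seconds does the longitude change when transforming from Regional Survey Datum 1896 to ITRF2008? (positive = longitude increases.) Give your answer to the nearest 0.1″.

At latitude 64.2742°, cos φ = 0.434065.
One radian of longitude at latitude φ spans R cos φ, so Δλ = ΔE / (R cos φ) = 87.0 / (6378000 × 0.434065) = 3.1425e-05 rad = 6.482″.

Δλ = 6.5″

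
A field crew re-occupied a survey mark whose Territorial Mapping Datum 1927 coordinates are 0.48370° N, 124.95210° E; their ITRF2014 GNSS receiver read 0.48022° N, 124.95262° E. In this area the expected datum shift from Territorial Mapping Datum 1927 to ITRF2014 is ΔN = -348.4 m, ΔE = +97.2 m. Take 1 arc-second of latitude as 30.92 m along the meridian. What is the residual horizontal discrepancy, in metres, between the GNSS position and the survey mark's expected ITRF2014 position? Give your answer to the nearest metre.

55 m

Observed coordinate differences: Δφ = -0.00348°, Δλ = +0.00052°.
Converting to metres (1° lat = 111312 m, cos φ = 0.999964): observed ΔN = -387.4 m, observed ΔE = 57.9 m.
Subtracting the expected shift leaves a residual of -387.4 − (-348.4) = -39.0 m north and 57.9 − (97.2) = -39.3 m east.
Residual distance = √((-39.0)² + (-39.3)²) = 55.4 m.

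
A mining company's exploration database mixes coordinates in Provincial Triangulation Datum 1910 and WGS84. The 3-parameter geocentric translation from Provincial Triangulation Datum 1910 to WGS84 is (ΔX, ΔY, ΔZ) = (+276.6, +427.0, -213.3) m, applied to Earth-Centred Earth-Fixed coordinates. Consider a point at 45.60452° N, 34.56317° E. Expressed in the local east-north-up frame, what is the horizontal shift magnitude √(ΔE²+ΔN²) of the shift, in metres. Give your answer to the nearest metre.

523 m

At φ = 45.60452°, λ = 34.56317°: sin φ = 0.714528, cos φ = 0.699607, sin λ = 0.567315, cos λ = 0.823501.
ΔE = −sin λ·ΔX + cos λ·ΔY = −(0.567315)·(276.6) + (0.823501)·(427.0) = 194.72 m.
ΔN = −sin φ cos λ·ΔX − sin φ sin λ·ΔY + cos φ·ΔZ = −(0.714528)(0.823501)(276.6) − (0.714528)(0.567315)(427.0) + (0.699607)(-213.3) = -485.07 m.
Horizontal magnitude = √(ΔE² + ΔN²) = √(194.72² + (-485.07)²) = 522.69 m.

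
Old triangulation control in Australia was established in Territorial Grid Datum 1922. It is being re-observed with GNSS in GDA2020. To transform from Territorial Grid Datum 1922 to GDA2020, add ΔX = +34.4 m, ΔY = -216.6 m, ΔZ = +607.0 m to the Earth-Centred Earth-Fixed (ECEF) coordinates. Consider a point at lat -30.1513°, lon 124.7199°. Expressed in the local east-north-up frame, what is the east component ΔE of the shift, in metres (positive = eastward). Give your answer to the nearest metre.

ΔE = 95 m

The local east axis at (φ, λ) is (−sin λ, cos λ, 0), so ΔE = −sin(124.7199°)·34.4 + cos(124.7199°)·(-216.6) = 95.09 m.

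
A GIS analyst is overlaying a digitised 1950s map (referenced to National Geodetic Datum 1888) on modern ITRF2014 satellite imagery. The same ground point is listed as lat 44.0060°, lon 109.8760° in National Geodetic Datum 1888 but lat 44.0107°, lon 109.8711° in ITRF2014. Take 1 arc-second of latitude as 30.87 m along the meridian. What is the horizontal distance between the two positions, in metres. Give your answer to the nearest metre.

653 m

Δφ = 44.0107° − 44.0060° = +0.0047°; Δλ = 109.8711° − 109.8760° = -0.0049°.
1° of latitude = 3600 × 30.87 = 111132 m.
ΔN = Δφ × 111132 = 522.3 m; ΔE = Δλ × 111132 × cos(44.0060°) = -0.0049 × 111132 × 0.719267 = -391.7 m.
Distance = √(ΔE² + ΔN²) = √((-391.7)² + 522.3²) = 652.9 m.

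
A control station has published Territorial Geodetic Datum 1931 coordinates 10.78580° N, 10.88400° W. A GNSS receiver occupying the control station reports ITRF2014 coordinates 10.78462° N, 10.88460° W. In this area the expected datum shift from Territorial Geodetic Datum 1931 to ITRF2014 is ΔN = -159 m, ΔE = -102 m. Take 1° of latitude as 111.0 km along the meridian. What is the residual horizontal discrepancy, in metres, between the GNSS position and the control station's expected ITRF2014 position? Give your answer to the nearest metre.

Observed coordinate differences: Δφ = -0.00118°, Δλ = -0.00060°.
Converting to metres (1° lat = 111000 m, cos φ = 0.982334): observed ΔN = -131.0 m, observed ΔE = -65.4 m.
Subtracting the expected shift leaves a residual of -131.0 − (-159) = 28.0 m north and -65.4 − (-102) = 36.6 m east.
Residual distance = √(28.0² + 36.6²) = 46.1 m.

46 m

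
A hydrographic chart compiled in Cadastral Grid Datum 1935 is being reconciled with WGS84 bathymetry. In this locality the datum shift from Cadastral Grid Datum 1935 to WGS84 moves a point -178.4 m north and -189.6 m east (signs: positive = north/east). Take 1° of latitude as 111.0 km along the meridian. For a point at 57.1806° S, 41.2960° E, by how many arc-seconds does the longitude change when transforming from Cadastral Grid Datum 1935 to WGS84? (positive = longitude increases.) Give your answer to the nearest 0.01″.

At latitude -57.1806°, cos φ = 0.541993.
1° of longitude at this latitude = 111.0 × cos φ = 60.16 km, so Δλ = -189.6 / 60161.2 = -0.0031515° = -11.346″.

Δλ = -11.35″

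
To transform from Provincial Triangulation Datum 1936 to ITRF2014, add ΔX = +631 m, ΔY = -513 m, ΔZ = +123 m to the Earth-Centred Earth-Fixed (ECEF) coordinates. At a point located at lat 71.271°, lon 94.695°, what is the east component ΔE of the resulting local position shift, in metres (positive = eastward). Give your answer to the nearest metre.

At φ = 71.271°, λ = 94.695°: sin φ = 0.947048, cos φ = 0.321092, sin λ = 0.996645, cos λ = -0.081852.
ΔE = −sin λ·ΔX + cos λ·ΔY = −(0.996645)·(631) + (-0.081852)·(-513) = -586.89 m.

ΔE = -587 m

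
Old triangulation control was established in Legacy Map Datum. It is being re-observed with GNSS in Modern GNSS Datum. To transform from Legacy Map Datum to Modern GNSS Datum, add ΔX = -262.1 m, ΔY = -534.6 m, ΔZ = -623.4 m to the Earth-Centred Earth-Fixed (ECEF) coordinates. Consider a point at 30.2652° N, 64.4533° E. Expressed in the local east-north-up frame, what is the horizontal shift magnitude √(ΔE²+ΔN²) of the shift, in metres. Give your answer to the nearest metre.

The local east axis at (φ, λ) is (−sin λ, cos λ, 0), so ΔE = −sin(64.4533°)·(-262.1) + cos(64.4533°)·(-534.6) = 5.93 m.
The local north axis is (−sin φ cos λ, −sin φ sin λ, cos φ), giving ΔN = 56.967 + 243.098 − 538.432 = -238.37 m.
Horizontal magnitude = √(ΔE² + ΔN²) = √(5.93² + (-238.37)²) = 238.44 m.

238 m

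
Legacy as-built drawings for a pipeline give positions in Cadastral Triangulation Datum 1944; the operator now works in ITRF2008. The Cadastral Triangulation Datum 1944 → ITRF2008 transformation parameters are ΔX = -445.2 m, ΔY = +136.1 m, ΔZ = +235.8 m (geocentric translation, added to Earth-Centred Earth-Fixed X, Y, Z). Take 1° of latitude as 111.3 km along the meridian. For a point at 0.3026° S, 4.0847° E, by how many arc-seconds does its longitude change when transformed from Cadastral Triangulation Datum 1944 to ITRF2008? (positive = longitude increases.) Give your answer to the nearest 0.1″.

Δλ = 5.4″

sin φ = -0.005281, cos φ = 0.999986, sin λ = 0.071231, cos λ = 0.997460.
East component: ΔE = −sin λ·ΔX + cos λ·ΔY = −(0.071231)(-445.2) + (0.997460)(136.1) = 167.47 m.
1° of latitude spans 111300 m; at latitude φ, 1° of longitude spans that × cos φ = 111298.4 m, so Δλ = 167.47 / 111298.4 × 3600 = 5.417″.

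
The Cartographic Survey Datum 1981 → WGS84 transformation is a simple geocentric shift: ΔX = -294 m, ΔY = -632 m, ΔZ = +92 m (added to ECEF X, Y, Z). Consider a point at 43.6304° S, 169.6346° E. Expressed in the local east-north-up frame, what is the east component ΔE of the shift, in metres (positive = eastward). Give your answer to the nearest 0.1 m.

ΔE = 674.6 m

At φ = -43.6304°, λ = 169.6346°: sin φ = -0.690004, cos φ = 0.723806, sin λ = 0.179925, cos λ = -0.983680.
ΔE = −sin λ·ΔX + cos λ·ΔY = −(0.179925)·(-294) + (-0.983680)·(-632) = 674.58 m.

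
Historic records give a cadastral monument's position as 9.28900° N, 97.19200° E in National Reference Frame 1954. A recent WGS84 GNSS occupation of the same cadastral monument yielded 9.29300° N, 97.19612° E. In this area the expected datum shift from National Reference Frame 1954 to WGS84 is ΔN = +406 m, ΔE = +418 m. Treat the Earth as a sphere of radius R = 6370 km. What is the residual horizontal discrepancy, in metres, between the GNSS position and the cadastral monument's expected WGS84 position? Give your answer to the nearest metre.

52 m

Observed coordinate differences: Δφ = +0.00400°, Δλ = +0.00412°.
Converting to metres (1° lat = 111177 m, cos φ = 0.986887): observed ΔN = 444.7 m, observed ΔE = 452.0 m.
Subtracting the expected shift leaves a residual of 444.7 − (406) = 38.7 m north and 452.0 − (418) = 34.0 m east.
Residual distance = √(38.7² + 34.0²) = 51.6 m.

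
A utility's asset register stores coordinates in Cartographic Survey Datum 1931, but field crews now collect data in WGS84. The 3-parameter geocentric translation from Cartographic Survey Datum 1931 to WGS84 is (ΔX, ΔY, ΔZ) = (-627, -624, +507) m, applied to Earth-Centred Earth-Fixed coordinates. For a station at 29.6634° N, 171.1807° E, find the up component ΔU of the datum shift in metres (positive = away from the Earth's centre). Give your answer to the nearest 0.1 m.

ΔU = 706.2 m

At φ = 29.6634°, λ = 171.1807°: sin φ = 0.494904, cos φ = 0.868948, sin λ = 0.153319, cos λ = -0.988177.
ΔU = cos φ cos λ·ΔX + cos φ sin λ·ΔY + sin φ·ΔZ = (0.868948)(-0.988177)(-627) + (0.868948)(0.153319)(-624) + (0.494904)(507) = 706.17 m.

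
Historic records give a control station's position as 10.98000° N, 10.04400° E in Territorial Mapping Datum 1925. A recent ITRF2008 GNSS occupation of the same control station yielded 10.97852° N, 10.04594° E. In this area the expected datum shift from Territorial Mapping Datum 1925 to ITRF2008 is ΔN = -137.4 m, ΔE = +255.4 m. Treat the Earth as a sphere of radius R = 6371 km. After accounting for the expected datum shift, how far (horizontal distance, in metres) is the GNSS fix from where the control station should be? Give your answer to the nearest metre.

51 m

Observed coordinate differences: Δφ = -0.00148°, Δλ = +0.00194°.
Converting to metres (1° lat = 111195 m, cos φ = 0.981694): observed ΔN = -164.6 m, observed ΔE = 211.8 m.
Subtracting the expected shift leaves a residual of -164.6 − (-137.4) = -27.2 m north and 211.8 − (255.4) = -43.6 m east.
Residual distance = √((-27.2)² + (-43.6)²) = 51.4 m.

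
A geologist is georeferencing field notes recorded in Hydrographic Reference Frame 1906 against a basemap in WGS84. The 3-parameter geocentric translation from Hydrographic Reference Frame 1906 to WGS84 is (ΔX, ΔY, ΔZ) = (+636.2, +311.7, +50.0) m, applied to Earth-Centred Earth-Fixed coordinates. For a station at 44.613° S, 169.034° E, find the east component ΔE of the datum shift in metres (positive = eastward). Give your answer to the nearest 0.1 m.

ΔE = -427.0 m

At φ = -44.613°, λ = 169.034°: sin φ = -0.702315, cos φ = 0.711867, sin λ = 0.190226, cos λ = -0.981740.
ΔE = −sin λ·ΔX + cos λ·ΔY = −(0.190226)·(636.2) + (-0.981740)·(311.7) = -427.03 m.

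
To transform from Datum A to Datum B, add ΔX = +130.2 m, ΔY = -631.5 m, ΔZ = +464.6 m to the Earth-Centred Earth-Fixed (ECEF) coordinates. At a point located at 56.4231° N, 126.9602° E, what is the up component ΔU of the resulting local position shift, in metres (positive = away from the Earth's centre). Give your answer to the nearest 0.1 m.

ΔU = 64.7 m

The local up (radial) axis is (cos φ cos λ, cos φ sin λ, sin φ), giving ΔU = -43.295 − 279.073 + 387.079 = 64.71 m.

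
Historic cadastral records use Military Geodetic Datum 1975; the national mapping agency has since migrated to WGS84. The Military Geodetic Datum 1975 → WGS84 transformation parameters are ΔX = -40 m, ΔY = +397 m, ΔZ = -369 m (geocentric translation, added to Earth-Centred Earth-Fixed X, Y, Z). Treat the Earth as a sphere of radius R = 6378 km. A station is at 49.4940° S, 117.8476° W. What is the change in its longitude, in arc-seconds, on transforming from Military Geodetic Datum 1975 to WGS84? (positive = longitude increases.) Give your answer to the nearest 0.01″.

Δλ = -10.99″

sin φ = -0.760338, cos φ = 0.649528, sin λ = -0.884193, cos λ = -0.467121.
East component: ΔE = −sin λ·ΔX + cos λ·ΔY = −(-0.884193)(-40) + (-0.467121)(397) = -220.81 m.
1° of latitude spans πR/180 = 111317 m; at latitude φ, 1° of longitude spans that × cos φ = 72303.5 m, so Δλ = -220.81 / 72303.5 × 3600 = -10.994″.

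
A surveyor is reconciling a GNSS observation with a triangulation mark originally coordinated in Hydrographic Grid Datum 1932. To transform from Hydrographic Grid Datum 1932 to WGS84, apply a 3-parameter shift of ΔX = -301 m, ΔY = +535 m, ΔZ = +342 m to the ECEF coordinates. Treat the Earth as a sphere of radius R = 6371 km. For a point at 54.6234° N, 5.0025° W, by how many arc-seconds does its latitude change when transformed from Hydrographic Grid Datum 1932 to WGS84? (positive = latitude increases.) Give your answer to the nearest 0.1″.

Δφ = 15.6″

sin φ = 0.815364, cos φ = 0.578948, sin λ = -0.087199, cos λ = 0.996191.
North component: ΔN = −sin φ cos λ·ΔX − sin φ sin λ·ΔY + cos φ·ΔZ = −(0.815364)(0.996191)(-301) − (0.815364)(-0.087199)(535) + (0.578948)(342) = 480.53 m.
1° of latitude spans πR/180 = 111195 m, so Δφ = 480.53 / 111195 × 3600 = 15.557″.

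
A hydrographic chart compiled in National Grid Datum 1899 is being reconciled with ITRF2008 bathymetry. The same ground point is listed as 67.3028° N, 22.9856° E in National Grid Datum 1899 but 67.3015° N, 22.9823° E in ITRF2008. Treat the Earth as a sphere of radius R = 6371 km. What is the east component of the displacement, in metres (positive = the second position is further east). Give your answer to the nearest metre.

ΔE = -142 m

Δφ = 67.3015° − 67.3028° = -0.0013°; Δλ = 22.9823° − 22.9856° = -0.0033°.
1° along a meridian = πR/180 = 111195 m.
ΔN = Δφ × 111195 = -144.6 m; ΔE = Δλ × 111195 × cos(67.3028°) = -0.0033 × 111195 × 0.385861 = -141.6 m.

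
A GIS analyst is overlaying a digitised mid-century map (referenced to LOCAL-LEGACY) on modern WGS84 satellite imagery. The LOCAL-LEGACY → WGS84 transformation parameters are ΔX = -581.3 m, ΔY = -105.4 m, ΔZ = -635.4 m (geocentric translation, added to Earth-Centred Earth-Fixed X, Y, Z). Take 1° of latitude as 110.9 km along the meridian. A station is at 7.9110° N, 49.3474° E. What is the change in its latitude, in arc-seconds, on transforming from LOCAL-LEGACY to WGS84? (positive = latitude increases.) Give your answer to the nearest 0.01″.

sin φ = 0.137635, cos φ = 0.990483, sin λ = 0.758674, cos λ = 0.651471.
North component: ΔN = −sin φ cos λ·ΔX − sin φ sin λ·ΔY + cos φ·ΔZ = −(0.137635)(0.651471)(-581.3) − (0.137635)(0.758674)(-105.4) + (0.990483)(-635.4) = -566.22 m.
1° of latitude spans 110900 m, so Δφ = -566.22 / 110900 × 3600 = -18.381″.

Δφ = -18.38″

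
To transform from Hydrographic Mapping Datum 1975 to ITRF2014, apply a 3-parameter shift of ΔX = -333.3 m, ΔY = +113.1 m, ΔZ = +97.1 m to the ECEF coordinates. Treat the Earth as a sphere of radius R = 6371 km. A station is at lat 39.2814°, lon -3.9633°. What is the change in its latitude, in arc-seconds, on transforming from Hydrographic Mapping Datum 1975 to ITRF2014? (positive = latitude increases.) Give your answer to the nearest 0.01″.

sin φ = 0.633130, cos φ = 0.774046, sin λ = -0.069117, cos λ = 0.997609.
North component: ΔN = −sin φ cos λ·ΔX − sin φ sin λ·ΔY + cos φ·ΔZ = −(0.633130)(0.997609)(-333.3) − (0.633130)(-0.069117)(113.1) + (0.774046)(97.1) = 290.63 m.
1° of latitude spans πR/180 = 111195 m, so Δφ = 290.63 / 111195 × 3600 = 9.409″.

Δφ = 9.41″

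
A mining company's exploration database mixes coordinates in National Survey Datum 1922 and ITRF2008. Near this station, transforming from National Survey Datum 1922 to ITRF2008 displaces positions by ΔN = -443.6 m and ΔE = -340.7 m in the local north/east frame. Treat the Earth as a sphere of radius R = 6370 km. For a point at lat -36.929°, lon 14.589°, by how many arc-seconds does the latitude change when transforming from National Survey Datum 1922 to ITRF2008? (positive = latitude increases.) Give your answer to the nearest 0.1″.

On a sphere of radius R, 1 rad of latitude = R, so Δφ = ΔN / R = -443.6 / 6370000 = -6.9639e-05 rad = -14.364″.

Δφ = -14.4″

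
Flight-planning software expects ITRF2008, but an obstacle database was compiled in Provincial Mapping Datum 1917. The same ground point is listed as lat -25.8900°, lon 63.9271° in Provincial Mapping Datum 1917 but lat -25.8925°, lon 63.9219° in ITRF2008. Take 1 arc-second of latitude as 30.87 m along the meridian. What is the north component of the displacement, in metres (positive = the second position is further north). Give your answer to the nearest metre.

ΔN = -278 m

Δφ = -25.8925° − -25.8900° = -0.0025°; Δλ = 63.9219° − 63.9271° = -0.0052°.
1° of latitude = 3600 × 30.87 = 111132 m.
ΔN = Δφ × 111132 = -277.8 m; ΔE = Δλ × 111132 × cos(-25.8900°) = -0.0052 × 111132 × 0.899634 = -519.9 m.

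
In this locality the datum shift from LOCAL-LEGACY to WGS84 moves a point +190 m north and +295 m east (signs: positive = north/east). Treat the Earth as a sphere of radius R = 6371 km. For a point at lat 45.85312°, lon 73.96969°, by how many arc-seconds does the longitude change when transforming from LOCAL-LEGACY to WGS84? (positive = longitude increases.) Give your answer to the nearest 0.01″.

At latitude 45.85312°, cos φ = 0.696500.
One radian of longitude at latitude φ spans R cos φ, so Δλ = ΔE / (R cos φ) = 295.0 / (6371000 × 0.696500) = 6.6480e-05 rad = 13.713″.

Δλ = 13.71″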